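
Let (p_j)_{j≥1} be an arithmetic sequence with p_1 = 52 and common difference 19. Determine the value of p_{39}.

p_j = 52 + (j - 1)·19.
p_{39} = 52 + 38·19 = 774.

774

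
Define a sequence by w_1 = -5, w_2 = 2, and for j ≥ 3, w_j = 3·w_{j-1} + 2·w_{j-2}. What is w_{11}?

w_3 = -4; w_4 = -8; w_5 = -32; w_6 = -112; w_7 = -400; w_8 = -1424; w_9 = -5072; w_{10} = -18064; w_{11} = -64336.

-64336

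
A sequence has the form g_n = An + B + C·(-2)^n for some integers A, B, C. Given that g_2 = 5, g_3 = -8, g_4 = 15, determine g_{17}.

-131086

Write the equations: 2A + B + 4C = 5; 3A + B - 8C = -8; 4A + B + 16C = 15.
Subtracting the first from the second: A - 12C = -13.
Subtracting the second from the third: A + 24C = 23.
Solving: C = 1, A = -1, then B = 3.
So g_n = -1·n + 3 + 1·(-2)^n; at n=17 this is -131086.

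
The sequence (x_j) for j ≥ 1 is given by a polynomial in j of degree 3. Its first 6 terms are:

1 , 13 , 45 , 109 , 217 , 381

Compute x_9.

1329

1st diffs: 12, 32, 64, 108, 164.
2nd diffs: 20, 32, 44, 56.
3rd diffs: 12, 12, 12 (constant).
Newton forward-difference form: x_j = 1 + 12·C(j-1,1) + 20·C(j-1,2) + 12·C(j-1,3).
At j = 9: j-1 = 8, so x_9 = 1 + 96 + 560 + 672 = 1329.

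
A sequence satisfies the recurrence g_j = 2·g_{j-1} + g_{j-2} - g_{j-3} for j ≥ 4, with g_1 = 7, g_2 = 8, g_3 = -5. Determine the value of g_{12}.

-8773

g_4 = -9; g_5 = -31; g_6 = -66; g_7 = -154; g_8 = -343; g_9 = -774; g_{10} = -1737; g_{11} = -3905; g_{12} = -8773.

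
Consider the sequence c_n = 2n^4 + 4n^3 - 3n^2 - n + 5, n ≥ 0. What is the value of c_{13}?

65395

c_{13} = 2·13^4 + 4·13^3 - 3·13^2 - 1·13 + 5 = 65395.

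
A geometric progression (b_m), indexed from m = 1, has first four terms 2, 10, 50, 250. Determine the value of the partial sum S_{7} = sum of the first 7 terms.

39062

Common ratio r = 5.
b_m = 2·5^(m-1).
S = 2·(5^7 - 1)/(5 - 1) = 2·(78125 - 1)/(4) = 39062.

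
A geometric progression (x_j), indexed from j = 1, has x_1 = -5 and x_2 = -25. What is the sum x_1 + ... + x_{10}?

Common ratio r = 5.
x_j = (-5)·5^(j-1).
S = (-5)·(5^10 - 1)/(5 - 1) = (-5)·(9765625 - 1)/(4) = -12207030.

-12207030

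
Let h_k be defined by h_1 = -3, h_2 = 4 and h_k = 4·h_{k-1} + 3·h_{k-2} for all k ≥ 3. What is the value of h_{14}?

Applying the relation repeatedly:
h_3 = 7, h_4 = 40, h_5 = 181, …, h_{11} = 1825687, h_{12} = 8481688, h_{13} = 39403813, h_{14} = 183060316.

183060316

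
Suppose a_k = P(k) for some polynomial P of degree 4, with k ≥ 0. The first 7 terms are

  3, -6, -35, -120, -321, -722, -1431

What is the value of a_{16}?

-66381

1st diffs: -9, -29, -85, -201, -401, -709.
2nd diffs: -20, -56, -116, -200, -308.
3rd diffs: -36, -60, -84, -108.
4th diffs: -24, -24, -24 (constant).
Newton forward-difference form: a_k = 3 + (-9)·C(k,1) + (-20)·C(k,2) + (-36)·C(k,3) + (-24)·C(k,4).
At k = 16: k = 16, so a_{16} = 3 - 144 - 2400 - 20160 - 43680 = -66381.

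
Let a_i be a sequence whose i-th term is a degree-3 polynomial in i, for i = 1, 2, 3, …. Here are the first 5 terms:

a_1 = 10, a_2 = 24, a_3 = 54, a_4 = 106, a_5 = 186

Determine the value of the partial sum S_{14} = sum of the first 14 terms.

13244

1st diffs: 14, 30, 52, 80.
2nd diffs: 16, 22, 28.
3rd diffs: 6, 6 (constant).
So a_i = i^3 + 2i^2 + i + 6.
Continuing: …, 300, 454, 654, 906, …, a_{14} = 3156.
Summing i = 1..14 (14 terms) gives 13244.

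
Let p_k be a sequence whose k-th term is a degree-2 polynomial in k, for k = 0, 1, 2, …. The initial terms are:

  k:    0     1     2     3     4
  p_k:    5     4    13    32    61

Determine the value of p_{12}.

1st diffs: -1, 9, 19, 29.
2nd diffs: 10, 10, 10 (constant).
So p_k = 5k^2 - 6k + 5.
Evaluating at k = 12 gives p_{12} = 653.

653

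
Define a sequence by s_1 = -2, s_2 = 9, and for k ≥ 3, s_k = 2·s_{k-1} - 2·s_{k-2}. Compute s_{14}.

-576

Iterate the recurrence:
s_3 = 22, s_4 = 26, s_5 = 8, …, s_{11} = 352, s_{12} = 416, s_{13} = 128, s_{14} = -576.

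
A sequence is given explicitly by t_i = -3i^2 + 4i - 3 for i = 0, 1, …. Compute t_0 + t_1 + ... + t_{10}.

-968

Over i = 0..10: Σi = 55, Σi² = 385.
Total = (-3)·385 + (4)·55 + (-3)·11 = -968.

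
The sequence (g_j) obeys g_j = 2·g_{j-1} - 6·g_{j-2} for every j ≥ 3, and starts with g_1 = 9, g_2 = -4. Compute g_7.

856

Step forward from the initial values:
g_3 = -62, g_4 = -100, g_5 = 172, g_6 = 944, g_7 = 856.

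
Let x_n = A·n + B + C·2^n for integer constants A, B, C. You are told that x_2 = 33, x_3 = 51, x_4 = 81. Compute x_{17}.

Write the equations: 2A + B + 4C = 33; 3A + B + 8C = 51; 4A + B + 16C = 81.
Subtracting the first from the second: A + 4C = 18.
Subtracting the second from the third: A + 8C = 30.
Solving: C = 3, A = 6, then B = 9.
Therefore x_{17} = 102 + 9 + 3·131072 = 393327.

393327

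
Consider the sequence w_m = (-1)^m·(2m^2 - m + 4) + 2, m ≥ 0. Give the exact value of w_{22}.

952

(-1)^22 = 1; 2m^2 - m + 4 at m=22 is 950; so w_{22} = 952.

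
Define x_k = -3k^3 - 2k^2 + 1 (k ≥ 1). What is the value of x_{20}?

-24799

x_{20} = -3·20^3 - 2·20^2 + 1 = -24799.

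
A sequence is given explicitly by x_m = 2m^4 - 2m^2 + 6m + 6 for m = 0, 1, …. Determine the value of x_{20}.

x_{20} = 2·20^4 - 2·20^2 + 6·20 + 6 = 319326.

319326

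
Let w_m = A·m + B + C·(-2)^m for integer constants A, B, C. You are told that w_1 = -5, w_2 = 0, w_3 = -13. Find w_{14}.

16368

At m = 1, 2, 3: A + B - 2C = -5; 2A + B + 4C = 0; 3A + B - 8C = -13.
Subtracting the first from the second: A + 6C = 5.
Subtracting the second from the third: A - 12C = -13.
Solving: C = 1, A = -1, then B = -2.
Hence w_{14} = -1·14 + (-2) + 1·16384 = 16368.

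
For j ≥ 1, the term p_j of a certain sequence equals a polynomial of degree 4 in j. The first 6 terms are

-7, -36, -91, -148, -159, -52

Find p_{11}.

6453

1st diffs: -29, -55, -57, -11, 107.
2nd diffs: -26, -2, 46, 118.
3rd diffs: 24, 48, 72.
4th diffs: 24, 24 (constant).
Newton forward-difference form: p_j = -7 + (-29)·C(j-1,1) + (-26)·C(j-1,2) + 24·C(j-1,3) + 24·C(j-1,4).
At j = 11: j-1 = 10, so p_{11} = -7 - 290 - 1170 + 2880 + 5040 = 6453.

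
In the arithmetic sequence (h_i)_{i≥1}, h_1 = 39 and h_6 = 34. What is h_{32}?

8

Common difference d = (34 - 39) / (6 - 1) = -1.
h_i = 39 + (i - 1)·(-1).
h_{32} = 39 + 31·(-1) = 8.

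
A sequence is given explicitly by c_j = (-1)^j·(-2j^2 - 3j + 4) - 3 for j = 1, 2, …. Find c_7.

(-1)^7 = -1; -2j^2 - 3j + 4 at j=7 is -115; so c_7 = 112.

112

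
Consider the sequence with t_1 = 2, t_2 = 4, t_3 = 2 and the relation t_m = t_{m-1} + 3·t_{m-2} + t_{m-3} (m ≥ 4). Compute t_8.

Iterate the recurrence:
t_4 = 16  t_5 = 26  t_6 = 76  t_7 = 170  t_8 = 424.

424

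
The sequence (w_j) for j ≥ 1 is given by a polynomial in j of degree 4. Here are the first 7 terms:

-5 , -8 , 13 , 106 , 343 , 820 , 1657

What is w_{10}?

1st diffs: -3, 21, 93, 237, 477, 837.
2nd diffs: 24, 72, 144, 240, 360.
3rd diffs: 48, 72, 96, 120.
4th diffs: 24, 24, 24 (constant).
Newton forward-difference form: w_j = -5 + (-3)·C(j-1,1) + 24·C(j-1,2) + 48·C(j-1,3) + 24·C(j-1,4).
At j = 10: j-1 = 9, so w_{10} = -5 - 27 + 864 + 4032 + 3024 = 7888.

7888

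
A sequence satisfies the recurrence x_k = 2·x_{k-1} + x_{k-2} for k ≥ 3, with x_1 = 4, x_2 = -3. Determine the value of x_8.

-227

Applying the relation repeatedly:
x_3 = -2  x_4 = -7  x_5 = -16  x_6 = -39  x_7 = -94  x_8 = -227.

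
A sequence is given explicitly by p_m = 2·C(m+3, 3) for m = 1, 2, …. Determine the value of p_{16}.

1938

C(19, 3) = 969, so p_{16} = 1938.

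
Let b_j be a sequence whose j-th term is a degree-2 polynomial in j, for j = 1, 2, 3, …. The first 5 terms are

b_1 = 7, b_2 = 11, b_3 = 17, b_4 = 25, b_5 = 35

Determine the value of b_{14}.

215

1st diffs: 4, 6, 8, 10.
2nd diffs: 2, 2, 2 (constant).
So b_j = j^2 + j + 5.
Evaluating at j = 14 gives b_{14} = 215.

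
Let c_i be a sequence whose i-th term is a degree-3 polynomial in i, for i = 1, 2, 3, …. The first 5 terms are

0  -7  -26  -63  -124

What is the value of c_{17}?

-4912

1st diffs: -7, -19, -37, -61.
2nd diffs: -12, -18, -24.
3rd diffs: -6, -6 (constant).
Newton forward-difference form: c_i = (-7)·C(i-1,1) + (-12)·C(i-1,2) + (-6)·C(i-1,3).
At i = 17: i-1 = 16, so c_{17} = -112 - 1440 - 3360 = -4912.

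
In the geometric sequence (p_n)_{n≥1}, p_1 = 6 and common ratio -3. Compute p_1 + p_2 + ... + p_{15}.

p_n = 6·(-3)^(n-1).
S = 6·((-3)^15 - 1)/(-3 - 1) = 6·(-14348907 - 1)/(-4) = 21523362.

21523362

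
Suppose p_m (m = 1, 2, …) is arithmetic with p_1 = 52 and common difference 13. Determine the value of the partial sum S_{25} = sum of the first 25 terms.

p_m = 52 + (m - 1)·13.
p_{25} = 364; S = 25·(52 + 364)/2 = 5200.

5200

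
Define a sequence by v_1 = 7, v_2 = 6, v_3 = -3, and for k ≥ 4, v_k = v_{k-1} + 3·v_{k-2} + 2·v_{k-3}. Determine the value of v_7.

267

Applying the relation repeatedly:
v_4 = 29; v_5 = 32; v_6 = 113; v_7 = 267.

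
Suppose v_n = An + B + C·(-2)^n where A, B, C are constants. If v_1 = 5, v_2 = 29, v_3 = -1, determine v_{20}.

3145853

Plug in n = 1, 2, 3: A + B - 2C = 5; 2A + B + 4C = 29; 3A + B - 8C = -1.
Subtracting the first from the second: A + 6C = 24.
Subtracting the second from the third: A - 12C = -30.
Solving: C = 3, A = 6, then B = 5.
So v_n = 6·n + 5 + 3·(-2)^n; at n=20 this is 3145853.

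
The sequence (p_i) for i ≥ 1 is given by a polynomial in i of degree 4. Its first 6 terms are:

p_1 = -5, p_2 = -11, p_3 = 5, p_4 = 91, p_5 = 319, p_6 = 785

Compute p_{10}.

1st diffs: -6, 16, 86, 228, 466.
2nd diffs: 22, 70, 142, 238.
3rd diffs: 48, 72, 96.
4th diffs: 24, 24 (constant).
Newton forward-difference form: p_i = -5 + (-6)·C(i-1,1) + 22·C(i-1,2) + 48·C(i-1,3) + 24·C(i-1,4).
At i = 10: i-1 = 9, so p_{10} = -5 - 54 + 792 + 4032 + 3024 = 7789.

7789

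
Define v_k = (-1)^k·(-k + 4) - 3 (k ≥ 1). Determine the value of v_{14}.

(-1)^14 = 1; -k + 4 at k=14 is -10; so v_{14} = -13.

-13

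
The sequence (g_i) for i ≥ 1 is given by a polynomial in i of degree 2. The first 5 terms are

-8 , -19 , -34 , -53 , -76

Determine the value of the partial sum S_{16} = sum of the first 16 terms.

-3688

1st diffs: -11, -15, -19, -23.
2nd diffs: -4, -4, -4 (constant).
So g_i = -2i^2 - 5i - 1.
Continuing: …, -103, -134, -169, -208, …, g_{16} = -593.
Summing i = 1..16 (16 terms) gives -3688.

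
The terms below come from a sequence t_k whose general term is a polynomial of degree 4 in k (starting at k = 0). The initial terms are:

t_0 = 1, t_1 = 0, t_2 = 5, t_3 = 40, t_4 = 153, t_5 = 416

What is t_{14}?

33293

1st diffs: -1, 5, 35, 113, 263.
2nd diffs: 6, 30, 78, 150.
3rd diffs: 24, 48, 72.
4th diffs: 24, 24 (constant).
Newton forward-difference form: t_k = 1 + (-1)·C(k,1) + 6·C(k,2) + 24·C(k,3) + 24·C(k,4).
At k = 14: k = 14, so t_{14} = 1 - 14 + 546 + 8736 + 24024 = 33293.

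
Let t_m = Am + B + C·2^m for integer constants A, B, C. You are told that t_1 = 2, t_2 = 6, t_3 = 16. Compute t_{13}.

24548

At m = 1, 2, 3: A + B + 2C = 2; 2A + B + 4C = 6; 3A + B + 8C = 16.
Subtracting the first from the second: A + 2C = 4.
Subtracting the second from the third: A + 4C = 10.
Solving: C = 3, A = -2, then B = -2.
Hence t_{13} = -2·13 + (-2) + 3·8192 = 24548.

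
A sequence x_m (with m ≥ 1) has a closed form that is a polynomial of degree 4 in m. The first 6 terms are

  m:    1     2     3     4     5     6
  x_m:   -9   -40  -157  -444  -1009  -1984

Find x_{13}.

1st diffs: -31, -117, -287, -565, -975.
2nd diffs: -86, -170, -278, -410.
3rd diffs: -84, -108, -132.
4th diffs: -24, -24 (constant).
Newton forward-difference form: x_m = -9 + (-31)·C(m-1,1) + (-86)·C(m-1,2) + (-84)·C(m-1,3) + (-24)·C(m-1,4).
At m = 13: m-1 = 12, so x_{13} = -9 - 372 - 5676 - 18480 - 11880 = -36417.

-36417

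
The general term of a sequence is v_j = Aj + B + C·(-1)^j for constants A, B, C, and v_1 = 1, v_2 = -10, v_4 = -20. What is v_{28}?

Write the equations: A + B - C = 1; 2A + B + C = -10; 4A + B + C = -20.
Subtracting the first from the second: A + 2C = -11.
Subtracting the second from the third: 2A = -10.
Solving: C = -3, A = -5, then B = 3.
Hence v_{28} = -5·28 + 3 + (-3)·1 = -140.

-140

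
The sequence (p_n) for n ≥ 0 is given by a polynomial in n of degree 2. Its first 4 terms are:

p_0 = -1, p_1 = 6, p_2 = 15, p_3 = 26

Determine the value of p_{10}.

159

1st diffs: 7, 9, 11.
2nd diffs: 2, 2 (constant).
Newton forward-difference form: p_n = -1 + 7·C(n,1) + 2·C(n,2).
At n = 10: n = 10, so p_{10} = -1 + 70 + 90 = 159.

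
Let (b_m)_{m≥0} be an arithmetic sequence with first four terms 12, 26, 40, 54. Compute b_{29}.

Common difference d = 14.
b_m = 12 + (m - 0)·14.
b_{29} = 12 + 29·14 = 418.

418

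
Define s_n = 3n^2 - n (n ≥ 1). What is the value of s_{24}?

s_{24} = 3·24^2 - 1·24 = 1704.

1704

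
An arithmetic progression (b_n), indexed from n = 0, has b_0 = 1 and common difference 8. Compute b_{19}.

b_n = 1 + (n - 0)·8.
b_{19} = 1 + 19·8 = 153.

153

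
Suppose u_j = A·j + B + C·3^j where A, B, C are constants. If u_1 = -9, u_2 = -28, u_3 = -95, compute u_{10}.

-236148

At j = 1, 2, 3: A + B + 3C = -9; 2A + B + 9C = -28; 3A + B + 27C = -95.
Subtracting the first from the second: A + 6C = -19.
Subtracting the second from the third: A + 18C = -67.
Solving: C = -4, A = 5, then B = -2.
Therefore u_{10} = 50 + (-2) + (-4)·59049 = -236148.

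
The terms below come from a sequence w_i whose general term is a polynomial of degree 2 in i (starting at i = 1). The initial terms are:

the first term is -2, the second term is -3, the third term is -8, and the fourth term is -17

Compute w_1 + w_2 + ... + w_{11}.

-737

1st diffs: -1, -5, -9.
2nd diffs: -4, -4 (constant).
So w_i = -2i^2 + 5i - 5.
Continuing: …, -30, -47, -68, -93, …, w_{11} = -192.
Summing i = 1..11 (11 terms) gives -737.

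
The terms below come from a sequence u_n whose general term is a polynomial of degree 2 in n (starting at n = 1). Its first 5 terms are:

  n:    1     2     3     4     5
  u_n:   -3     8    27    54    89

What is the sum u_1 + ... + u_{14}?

3871

1st diffs: 11, 19, 27, 35.
2nd diffs: 8, 8, 8 (constant).
Newton forward-difference form: u_n = -3 + 11·C(n-1,1) + 8·C(n-1,2).
Continuing: …, 132, 183, 242, 309, …, u_{14} = 764.
Summing n = 1..14 (14 terms) gives 3871.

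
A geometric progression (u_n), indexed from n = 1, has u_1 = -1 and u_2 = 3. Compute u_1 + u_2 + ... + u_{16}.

10761680

Common ratio r = -3.
u_n = (-1)·(-3)^(n-1).
S = (-1)·((-3)^16 - 1)/(-3 - 1) = (-1)·(43046721 - 1)/(-4) = 10761680.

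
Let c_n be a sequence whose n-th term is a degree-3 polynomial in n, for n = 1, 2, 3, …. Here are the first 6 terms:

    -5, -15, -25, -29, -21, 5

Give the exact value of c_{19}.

1st diffs: -10, -10, -4, 8, 26.
2nd diffs: 0, 6, 12, 18.
3rd diffs: 6, 6, 6 (constant).
Newton forward-difference form: c_n = -5 + (-10)·C(n-1,1) + 6·C(n-1,3).
At n = 19: n-1 = 18, so c_{19} = -5 - 180 + 4896 = 4711.

4711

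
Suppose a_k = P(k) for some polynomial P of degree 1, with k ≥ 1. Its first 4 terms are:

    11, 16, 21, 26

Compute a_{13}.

71

1st diffs: 5, 5, 5 (constant).
So a_k = 5k + 6.
Evaluating at k = 13 gives a_{13} = 71.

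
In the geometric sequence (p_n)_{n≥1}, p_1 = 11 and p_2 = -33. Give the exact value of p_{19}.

4261625379

Common ratio r = -3.
p_n = 11·(-3)^(n-1).
p_{19} = 11·(-3)^18 = 4261625379.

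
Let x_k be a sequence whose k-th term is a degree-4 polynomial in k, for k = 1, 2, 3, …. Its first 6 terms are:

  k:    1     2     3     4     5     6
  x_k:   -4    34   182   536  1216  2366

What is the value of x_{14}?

1st diffs: 38, 148, 354, 680, 1150.
2nd diffs: 110, 206, 326, 470.
3rd diffs: 96, 120, 144.
4th diffs: 24, 24 (constant).
Newton forward-difference form: x_k = -4 + 38·C(k-1,1) + 110·C(k-1,2) + 96·C(k-1,3) + 24·C(k-1,4).
At k = 14: k-1 = 13, so x_{14} = -4 + 494 + 8580 + 27456 + 17160 = 53686.

53686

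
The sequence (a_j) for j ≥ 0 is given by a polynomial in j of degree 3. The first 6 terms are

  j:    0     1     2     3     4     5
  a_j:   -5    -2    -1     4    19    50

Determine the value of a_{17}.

1st diffs: 3, 1, 5, 15, 31.
2nd diffs: -2, 4, 10, 16.
3rd diffs: 6, 6, 6 (constant).
Newton forward-difference form: a_j = -5 + 3·C(j,1) + (-2)·C(j,2) + 6·C(j,3).
At j = 17: j = 17, so a_{17} = -5 + 51 - 272 + 4080 = 3854.

3854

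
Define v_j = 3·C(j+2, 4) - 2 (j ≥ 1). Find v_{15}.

7138

C(17, 4) = 2380, so v_{15} = 7138.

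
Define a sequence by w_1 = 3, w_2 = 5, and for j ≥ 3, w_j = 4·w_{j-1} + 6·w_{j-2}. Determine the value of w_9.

676784

w_3 = 38  w_4 = 182  w_5 = 956  w_6 = 4916  w_7 = 25400  w_8 = 131096  w_9 = 676784.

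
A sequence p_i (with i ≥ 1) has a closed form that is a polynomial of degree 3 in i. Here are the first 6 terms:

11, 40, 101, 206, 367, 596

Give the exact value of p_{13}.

1st diffs: 29, 61, 105, 161, 229.
2nd diffs: 32, 44, 56, 68.
3rd diffs: 12, 12, 12 (constant).
Newton forward-difference form: p_i = 11 + 29·C(i-1,1) + 32·C(i-1,2) + 12·C(i-1,3).
At i = 13: i-1 = 12, so p_{13} = 11 + 348 + 2112 + 2640 = 5111.

5111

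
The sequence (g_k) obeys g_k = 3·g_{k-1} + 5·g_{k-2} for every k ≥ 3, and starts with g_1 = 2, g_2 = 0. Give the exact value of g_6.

Applying the relation repeatedly:
g_3 = 10, g_4 = 30, g_5 = 140, g_6 = 570.

570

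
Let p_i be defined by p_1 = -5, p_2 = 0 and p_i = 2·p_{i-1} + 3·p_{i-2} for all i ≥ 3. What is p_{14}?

-1992900

Applying the relation repeatedly:
p_3 = -15; p_4 = -30; p_5 = -105; …; p_{11} = -73815; p_{12} = -221430; p_{13} = -664305; p_{14} = -1992900.
(Characteristic roots are 3 and -1.)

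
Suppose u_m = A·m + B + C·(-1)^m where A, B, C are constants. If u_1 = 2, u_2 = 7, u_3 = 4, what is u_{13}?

14

The three given values yield: A + B - C = 2; 2A + B + C = 7; 3A + B - C = 4.
Subtracting the first from the second: A + 2C = 5.
Subtracting the second from the third: A - 2C = -3.
Solving: C = 2, A = 1, then B = 3.
So u_m = 1·m + 3 + 2·(-1)^m; at m=13 this is 14.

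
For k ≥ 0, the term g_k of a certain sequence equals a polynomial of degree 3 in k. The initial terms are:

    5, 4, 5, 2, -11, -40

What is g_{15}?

-2530

1st diffs: -1, 1, -3, -13, -29.
2nd diffs: 2, -4, -10, -16.
3rd diffs: -6, -6, -6 (constant).
Newton forward-difference form: g_k = 5 + (-1)·C(k,1) + 2·C(k,2) + (-6)·C(k,3).
At k = 15: k = 15, so g_{15} = 5 - 15 + 210 - 2730 = -2530.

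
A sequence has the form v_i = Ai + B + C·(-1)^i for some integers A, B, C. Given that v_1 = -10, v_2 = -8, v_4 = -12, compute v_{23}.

-54

The three given values yield: A + B - C = -10; 2A + B + C = -8; 4A + B + C = -12.
Subtracting the first from the second: A + 2C = 2.
Subtracting the second from the third: 2A = -4.
Solving: C = 2, A = -2, then B = -6.
Hence v_{23} = -2·23 + (-6) + 2·(-1) = -54.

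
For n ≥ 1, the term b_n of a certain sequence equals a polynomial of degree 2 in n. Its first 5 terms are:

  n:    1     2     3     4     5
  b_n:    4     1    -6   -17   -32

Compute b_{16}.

-461

1st diffs: -3, -7, -11, -15.
2nd diffs: -4, -4, -4 (constant).
So b_n = -2n^2 + 3n + 3.
Evaluating at n = 16 gives b_{16} = -461.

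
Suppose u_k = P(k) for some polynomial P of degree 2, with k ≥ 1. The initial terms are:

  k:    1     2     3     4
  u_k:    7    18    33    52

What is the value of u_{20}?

1st diffs: 11, 15, 19.
2nd diffs: 4, 4 (constant).
Newton forward-difference form: u_k = 7 + 11·C(k-1,1) + 4·C(k-1,2).
At k = 20: k-1 = 19, so u_{20} = 7 + 209 + 684 = 900.

900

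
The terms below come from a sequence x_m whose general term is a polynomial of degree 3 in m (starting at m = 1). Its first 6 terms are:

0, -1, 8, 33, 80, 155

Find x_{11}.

1st diffs: -1, 9, 25, 47, 75.
2nd diffs: 10, 16, 22, 28.
3rd diffs: 6, 6, 6 (constant).
Newton forward-difference form: x_m = (-1)·C(m-1,1) + 10·C(m-1,2) + 6·C(m-1,3).
At m = 11: m-1 = 10, so x_{11} = -10 + 450 + 720 = 1160.

1160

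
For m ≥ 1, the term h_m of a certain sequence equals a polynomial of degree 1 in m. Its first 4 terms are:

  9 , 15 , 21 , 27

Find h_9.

57

1st diffs: 6, 6, 6 (constant).
So h_m = 6m + 3.
Evaluating at m = 9 gives h_9 = 57.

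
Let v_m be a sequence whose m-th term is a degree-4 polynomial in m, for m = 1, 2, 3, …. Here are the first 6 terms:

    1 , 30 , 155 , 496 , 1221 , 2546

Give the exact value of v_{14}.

1st diffs: 29, 125, 341, 725, 1325.
2nd diffs: 96, 216, 384, 600.
3rd diffs: 120, 168, 216.
4th diffs: 48, 48 (constant).
Newton forward-difference form: v_m = 1 + 29·C(m-1,1) + 96·C(m-1,2) + 120·C(m-1,3) + 48·C(m-1,4).
At m = 14: m-1 = 13, so v_{14} = 1 + 377 + 7488 + 34320 + 34320 = 76506.

76506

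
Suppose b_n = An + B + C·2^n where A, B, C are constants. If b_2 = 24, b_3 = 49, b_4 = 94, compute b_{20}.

Write the equations: 2A + B + 4C = 24; 3A + B + 8C = 49; 4A + B + 16C = 94.
Subtracting the first from the second: A + 4C = 25.
Subtracting the second from the third: A + 8C = 45.
Solving: C = 5, A = 5, then B = -6.
Therefore b_{20} = 100 + (-6) + 5·1048576 = 5242974.

5242974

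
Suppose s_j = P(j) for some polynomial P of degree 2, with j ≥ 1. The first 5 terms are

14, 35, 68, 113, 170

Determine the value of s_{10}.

635

1st diffs: 21, 33, 45, 57.
2nd diffs: 12, 12, 12 (constant).
Newton forward-difference form: s_j = 14 + 21·C(j-1,1) + 12·C(j-1,2).
At j = 10: j-1 = 9, so s_{10} = 14 + 189 + 432 = 635.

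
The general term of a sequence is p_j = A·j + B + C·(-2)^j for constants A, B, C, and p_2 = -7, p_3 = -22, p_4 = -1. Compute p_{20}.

Plug in j = 2, 3, 4: 2A + B + 4C = -7; 3A + B - 8C = -22; 4A + B + 16C = -1.
Subtracting the first from the second: A - 12C = -15.
Subtracting the second from the third: A + 24C = 21.
Solving: C = 1, A = -3, then B = -5.
So p_j = -3·j + (-5) + 1·(-2)^j; at j=20 this is 1048511.

1048511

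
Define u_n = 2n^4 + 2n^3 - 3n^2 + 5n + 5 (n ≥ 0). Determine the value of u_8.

u_8 = 2·8^4 + 2·8^3 - 3·8^2 + 5·8 + 5 = 9069.

9069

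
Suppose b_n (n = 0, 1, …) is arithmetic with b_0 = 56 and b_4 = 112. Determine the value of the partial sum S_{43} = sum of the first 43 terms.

15050

Common difference d = (112 - 56) / (4 - 0) = 14.
b_n = 56 + (n - 0)·14.
b_{42} = 644; S = 43·(56 + 644)/2 = 15050.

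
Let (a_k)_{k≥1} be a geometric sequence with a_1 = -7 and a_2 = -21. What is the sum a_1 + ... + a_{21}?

-36611236207

Common ratio r = 3.
a_k = (-7)·3^(k-1).
S = (-7)·(3^21 - 1)/(3 - 1) = (-7)·(10460353203 - 1)/(2) = -36611236207.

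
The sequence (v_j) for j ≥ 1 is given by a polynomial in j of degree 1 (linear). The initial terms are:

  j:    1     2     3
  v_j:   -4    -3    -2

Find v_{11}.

1st diffs: 1, 1 (constant).
So v_j = j - 5.
Evaluating at j = 11 gives v_{11} = 6.

6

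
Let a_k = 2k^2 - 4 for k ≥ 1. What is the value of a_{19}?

718

a_{19} = 2·19^2 - 4 = 718.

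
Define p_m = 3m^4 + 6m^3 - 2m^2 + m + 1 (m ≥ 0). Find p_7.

p_7 = 3·7^4 + 6·7^3 - 2·7^2 + 1·7 + 1 = 9171.

9171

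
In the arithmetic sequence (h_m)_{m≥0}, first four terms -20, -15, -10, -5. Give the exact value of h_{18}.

70

Common difference d = 5.
h_m = -20 + (m - 0)·5.
h_{18} = -20 + 18·5 = 70.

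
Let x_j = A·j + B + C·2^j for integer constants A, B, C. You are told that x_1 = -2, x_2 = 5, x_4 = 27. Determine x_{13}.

Write the equations: A + B + 2C = -2; 2A + B + 4C = 5; 4A + B + 16C = 27.
Subtracting the first from the second: A + 2C = 7.
Subtracting the second from the third: 2A + 12C = 22.
Solving: C = 1, A = 5, then B = -9.
So x_j = 5·j + (-9) + 1·2^j; at j=13 this is 8248.

8248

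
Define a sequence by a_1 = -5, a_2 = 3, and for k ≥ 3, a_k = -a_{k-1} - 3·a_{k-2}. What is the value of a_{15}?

-5748

a_3 = 12;  a_4 = -21;  a_5 = -15;  …;  a_{12} = 294;  a_{13} = 3315;  a_{14} = -4197;  a_{15} = -5748.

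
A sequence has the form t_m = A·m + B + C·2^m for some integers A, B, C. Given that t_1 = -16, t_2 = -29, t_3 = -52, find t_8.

Plug in m = 1, 2, 3: A + B + 2C = -16; 2A + B + 4C = -29; 3A + B + 8C = -52.
Subtracting the first from the second: A + 2C = -13.
Subtracting the second from the third: A + 4C = -23.
Solving: C = -5, A = -3, then B = -3.
Therefore t_8 = -24 + (-3) + (-5)·256 = -1307.

-1307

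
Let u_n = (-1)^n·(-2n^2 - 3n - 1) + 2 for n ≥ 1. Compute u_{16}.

-559

(-1)^16 = 1; -2n^2 - 3n - 1 at n=16 is -561; so u_{16} = -559.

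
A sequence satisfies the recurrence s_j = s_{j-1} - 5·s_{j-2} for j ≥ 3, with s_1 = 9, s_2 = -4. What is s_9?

Compute successive terms:
s_3 = -49  s_4 = -29  s_5 = 216  s_6 = 361  s_7 = -719  s_8 = -2524  s_9 = 1071.

1071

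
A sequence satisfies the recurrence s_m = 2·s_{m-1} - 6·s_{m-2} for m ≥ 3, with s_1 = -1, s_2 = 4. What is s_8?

Step forward from the initial values:
s_3 = 14  s_4 = 4  s_5 = -76  s_6 = -176  s_7 = 104  s_8 = 1264.

1264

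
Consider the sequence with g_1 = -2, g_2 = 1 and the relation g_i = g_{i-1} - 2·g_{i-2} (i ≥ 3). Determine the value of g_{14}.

179

Applying the relation repeatedly:
g_3 = 5  g_4 = 3  g_5 = -7  …  g_{11} = -79  g_{12} = -21  g_{13} = 137  g_{14} = 179.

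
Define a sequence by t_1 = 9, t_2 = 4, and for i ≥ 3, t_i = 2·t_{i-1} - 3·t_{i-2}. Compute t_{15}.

Iterate the recurrence:
t_3 = -19  t_4 = -50  t_5 = -43  …  t_{12} = -458  t_{13} = 5261  t_{14} = 11896  t_{15} = 8009.

8009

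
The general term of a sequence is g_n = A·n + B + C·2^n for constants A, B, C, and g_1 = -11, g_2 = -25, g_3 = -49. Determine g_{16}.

Plug in n = 1, 2, 3: A + B + 2C = -11; 2A + B + 4C = -25; 3A + B + 8C = -49.
Subtracting the first from the second: A + 2C = -14.
Subtracting the second from the third: A + 4C = -24.
Solving: C = -5, A = -4, then B = 3.
Hence g_{16} = -4·16 + 3 + (-5)·65536 = -327741.

-327741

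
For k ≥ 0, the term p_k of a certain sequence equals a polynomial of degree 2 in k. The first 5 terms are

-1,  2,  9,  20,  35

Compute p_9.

170

1st diffs: 3, 7, 11, 15.
2nd diffs: 4, 4, 4 (constant).
So p_k = 2k^2 + k - 1.
Evaluating at k = 9 gives p_9 = 170.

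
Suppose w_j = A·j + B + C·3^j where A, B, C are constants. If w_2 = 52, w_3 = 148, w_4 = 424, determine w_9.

98464

The three given values yield: 2A + B + 9C = 52; 3A + B + 27C = 148; 4A + B + 81C = 424.
Subtracting the first from the second: A + 18C = 96.
Subtracting the second from the third: A + 54C = 276.
Solving: C = 5, A = 6, then B = -5.
Therefore w_9 = 54 + (-5) + 5·19683 = 98464.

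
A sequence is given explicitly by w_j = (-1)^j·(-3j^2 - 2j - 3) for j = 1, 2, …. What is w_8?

-211

(-1)^8 = 1; -3j^2 - 2j - 3 at j=8 is -211; so w_8 = -211.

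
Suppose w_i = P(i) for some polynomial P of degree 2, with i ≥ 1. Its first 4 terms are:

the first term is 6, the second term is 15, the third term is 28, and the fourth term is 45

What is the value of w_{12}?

1st diffs: 9, 13, 17.
2nd diffs: 4, 4 (constant).
Newton forward-difference form: w_i = 6 + 9·C(i-1,1) + 4·C(i-1,2).
At i = 12: i-1 = 11, so w_{12} = 6 + 99 + 220 = 325.

325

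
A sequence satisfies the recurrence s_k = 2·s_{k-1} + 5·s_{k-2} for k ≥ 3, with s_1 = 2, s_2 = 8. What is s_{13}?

6314474

Compute successive terms:
s_3 = 26  s_4 = 92  s_5 = 314  …  s_{10} = 153848  s_{11} = 530666  s_{12} = 1830572  s_{13} = 6314474.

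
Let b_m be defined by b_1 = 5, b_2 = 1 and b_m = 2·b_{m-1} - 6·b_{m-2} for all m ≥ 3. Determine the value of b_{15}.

-1098496

Applying the relation repeatedly:
b_3 = -28  b_4 = -62  b_5 = 44  …  b_{12} = 91936  b_{13} = -2368  b_{14} = -556352  b_{15} = -1098496.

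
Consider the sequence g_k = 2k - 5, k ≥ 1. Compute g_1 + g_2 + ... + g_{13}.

117

Over k = 1..13: Σk = 91.
Total = (2)·91 + (-5)·13 = 117.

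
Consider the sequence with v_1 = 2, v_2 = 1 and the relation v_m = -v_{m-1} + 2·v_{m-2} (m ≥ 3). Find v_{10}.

Applying the relation repeatedly:
v_3 = 3  v_4 = -1  v_5 = 7  v_6 = -9  v_7 = 23  v_8 = -41  v_9 = 87  v_{10} = -169.
(Characteristic roots are 1 and -2.)

-169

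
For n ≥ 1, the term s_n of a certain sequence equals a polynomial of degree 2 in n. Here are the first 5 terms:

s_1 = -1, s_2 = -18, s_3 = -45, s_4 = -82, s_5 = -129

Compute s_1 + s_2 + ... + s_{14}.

1st diffs: -17, -27, -37, -47.
2nd diffs: -10, -10, -10 (constant).
So s_n = -5n^2 - 2n + 6.
Continuing: …, -186, -253, -330, -417, …, s_{14} = -1002.
Summing n = 1..14 (14 terms) gives -5201.

-5201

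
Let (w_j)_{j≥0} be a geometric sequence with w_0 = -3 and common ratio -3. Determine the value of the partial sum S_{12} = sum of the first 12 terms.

398580

w_j = (-3)·(-3)^(j-0).
S = (-3)·((-3)^12 - 1)/(-3 - 1) = (-3)·(531441 - 1)/(-4) = 398580.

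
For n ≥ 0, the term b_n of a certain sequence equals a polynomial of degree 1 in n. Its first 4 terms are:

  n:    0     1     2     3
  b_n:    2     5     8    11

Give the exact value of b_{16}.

1st diffs: 3, 3, 3 (constant).
So b_n = 3n + 2.
Evaluating at n = 16 gives b_{16} = 50.

50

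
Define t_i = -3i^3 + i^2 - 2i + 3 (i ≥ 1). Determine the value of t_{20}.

t_{20} = -3·20^3 + 1·20^2 - 2·20 + 3 = -23637.

-23637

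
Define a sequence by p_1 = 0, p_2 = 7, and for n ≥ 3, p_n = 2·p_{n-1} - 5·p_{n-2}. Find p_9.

Applying the relation repeatedly:
p_3 = 14  p_4 = -7  p_5 = -84  p_6 = -133  p_7 = 154  p_8 = 973  p_9 = 1176.

1176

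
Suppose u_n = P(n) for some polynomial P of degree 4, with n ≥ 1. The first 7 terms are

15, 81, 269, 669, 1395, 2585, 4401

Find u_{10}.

15585

1st diffs: 66, 188, 400, 726, 1190, 1816.
2nd diffs: 122, 212, 326, 464, 626.
3rd diffs: 90, 114, 138, 162.
4th diffs: 24, 24, 24 (constant).
So u_n = n^4 + 5n^3 + 6n^2 - 2n + 5.
Evaluating at n = 10 gives u_{10} = 15585.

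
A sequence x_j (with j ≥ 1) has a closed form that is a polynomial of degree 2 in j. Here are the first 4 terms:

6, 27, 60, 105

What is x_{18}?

1st diffs: 21, 33, 45.
2nd diffs: 12, 12 (constant).
So x_j = 6j^2 + 3j - 3.
Evaluating at j = 18 gives x_{18} = 1995.

1995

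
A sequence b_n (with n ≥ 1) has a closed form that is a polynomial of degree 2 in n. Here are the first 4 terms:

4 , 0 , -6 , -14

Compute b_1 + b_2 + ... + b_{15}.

1st diffs: -4, -6, -8.
2nd diffs: -2, -2 (constant).
Newton forward-difference form: b_n = 4 + (-4)·C(n-1,1) + (-2)·C(n-1,2).
Continuing: …, -24, -36, -50, -66, …, b_{15} = -234.
Summing n = 1..15 (15 terms) gives -1270.

-1270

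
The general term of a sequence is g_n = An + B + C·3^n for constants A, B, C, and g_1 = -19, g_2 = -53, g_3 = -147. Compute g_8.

The three given values yield: A + B + 3C = -19; 2A + B + 9C = -53; 3A + B + 27C = -147.
Subtracting the first from the second: A + 6C = -34.
Subtracting the second from the third: A + 18C = -94.
Solving: C = -5, A = -4, then B = 0.
Hence g_8 = -4·8 + 0 + (-5)·6561 = -32837.

-32837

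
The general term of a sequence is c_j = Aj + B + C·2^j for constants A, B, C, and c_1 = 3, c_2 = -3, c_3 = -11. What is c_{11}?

Write the equations: A + B + 2C = 3; 2A + B + 4C = -3; 3A + B + 8C = -11.
Subtracting the first from the second: A + 2C = -6.
Subtracting the second from the third: A + 4C = -8.
Solving: C = -1, A = -4, then B = 9.
Hence c_{11} = -4·11 + 9 + (-1)·2048 = -2083.

-2083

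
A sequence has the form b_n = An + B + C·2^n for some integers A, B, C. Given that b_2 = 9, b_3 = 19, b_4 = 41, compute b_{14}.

49125

Write the equations: 2A + B + 4C = 9; 3A + B + 8C = 19; 4A + B + 16C = 41.
Subtracting the first from the second: A + 4C = 10.
Subtracting the second from the third: A + 8C = 22.
Solving: C = 3, A = -2, then B = 1.
So b_n = -2·n + 1 + 3·2^n; at n=14 this is 49125.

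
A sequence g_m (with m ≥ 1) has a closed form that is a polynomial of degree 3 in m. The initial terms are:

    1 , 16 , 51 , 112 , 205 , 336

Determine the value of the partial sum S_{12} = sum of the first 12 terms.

1st diffs: 15, 35, 61, 93, 131.
2nd diffs: 20, 26, 32, 38.
3rd diffs: 6, 6, 6 (constant).
Newton forward-difference form: g_m = 1 + 15·C(m-1,1) + 20·C(m-1,2) + 6·C(m-1,3).
Continuing: …, 511, 736, 1017, 1360, …, g_{12} = 2256.
Summing m = 1..12 (12 terms) gives 8372.

8372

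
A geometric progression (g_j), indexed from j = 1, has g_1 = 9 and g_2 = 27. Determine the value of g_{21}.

31381059609

Common ratio r = 3.
g_j = 9·3^(j-1).
g_{21} = 9·3^20 = 31381059609.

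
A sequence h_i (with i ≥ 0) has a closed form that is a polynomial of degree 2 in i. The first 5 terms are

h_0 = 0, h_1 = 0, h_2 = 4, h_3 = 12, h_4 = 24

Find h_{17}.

1st diffs: 0, 4, 8, 12.
2nd diffs: 4, 4, 4 (constant).
Newton forward-difference form: h_i = 4·C(i,2).
At i = 17: i = 17, so h_{17} = 544 = 544.

544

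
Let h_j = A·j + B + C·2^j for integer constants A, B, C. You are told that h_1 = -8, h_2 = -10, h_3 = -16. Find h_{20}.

Plug in j = 1, 2, 3: A + B + 2C = -8; 2A + B + 4C = -10; 3A + B + 8C = -16.
Subtracting the first from the second: A + 2C = -2.
Subtracting the second from the third: A + 4C = -6.
Solving: C = -2, A = 2, then B = -6.
So h_j = 2·j + (-6) + (-2)·2^j; at j=20 this is -2097118.

-2097118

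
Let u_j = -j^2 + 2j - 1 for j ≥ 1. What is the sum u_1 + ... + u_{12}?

-506

Over j = 1..12: Σj = 78, Σj² = 650.
Total = (-1)·650 + (2)·78 + (-1)·12 = -506.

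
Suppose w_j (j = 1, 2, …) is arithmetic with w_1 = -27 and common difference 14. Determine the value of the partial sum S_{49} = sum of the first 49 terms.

w_j = -27 + (j - 1)·14.
w_{49} = 645; S = 49·(-27 + 645)/2 = 15141.

15141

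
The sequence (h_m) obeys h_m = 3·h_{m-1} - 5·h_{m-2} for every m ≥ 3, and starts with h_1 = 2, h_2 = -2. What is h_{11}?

-11266

Applying the relation repeatedly:
h_3 = -16; h_4 = -38; h_5 = -34; h_6 = 88; h_7 = 434; h_8 = 862; h_9 = 416; h_{10} = -3062; h_{11} = -11266.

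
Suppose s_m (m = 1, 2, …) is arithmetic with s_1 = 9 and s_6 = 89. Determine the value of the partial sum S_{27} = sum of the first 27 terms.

Common difference d = (89 - 9) / (6 - 1) = 16.
s_m = 9 + (m - 1)·16.
s_{27} = 425; S = 27·(9 + 425)/2 = 5859.

5859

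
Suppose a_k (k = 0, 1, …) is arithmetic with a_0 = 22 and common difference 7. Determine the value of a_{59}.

435

a_k = 22 + (k - 0)·7.
a_{59} = 22 + 59·7 = 435.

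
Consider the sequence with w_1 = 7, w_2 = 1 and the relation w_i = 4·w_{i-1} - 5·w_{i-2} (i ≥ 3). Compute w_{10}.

10561

Iterate the recurrence:
w_3 = -31, w_4 = -129, w_5 = -361, w_6 = -799, w_7 = -1391, w_8 = -1569, w_9 = 679, w_{10} = 10561.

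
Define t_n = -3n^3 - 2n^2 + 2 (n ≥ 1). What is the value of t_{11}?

t_{11} = -3·11^3 - 2·11^2 + 2 = -4233.

-4233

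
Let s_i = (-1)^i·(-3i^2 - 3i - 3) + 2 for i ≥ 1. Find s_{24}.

-1801

(-1)^24 = 1; -3i^2 - 3i - 3 at i=24 is -1803; so s_{24} = -1801.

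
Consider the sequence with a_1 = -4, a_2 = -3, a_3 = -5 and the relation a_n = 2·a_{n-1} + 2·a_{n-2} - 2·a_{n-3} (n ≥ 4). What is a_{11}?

-4352

Compute successive terms:
a_4 = -8  a_5 = -20  a_6 = -46  a_7 = -116  a_8 = -284  a_9 = -708  a_{10} = -1752  a_{11} = -4352.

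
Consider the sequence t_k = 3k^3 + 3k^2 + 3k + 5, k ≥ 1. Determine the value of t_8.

t_8 = 3·8^3 + 3·8^2 + 3·8 + 5 = 1757.

1757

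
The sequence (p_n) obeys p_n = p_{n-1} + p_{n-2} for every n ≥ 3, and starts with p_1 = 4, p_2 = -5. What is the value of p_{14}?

Iterate the recurrence:
p_3 = -1;  p_4 = -6;  p_5 = -7;  …;  p_{11} = -139;  p_{12} = -225;  p_{13} = -364;  p_{14} = -589.

-589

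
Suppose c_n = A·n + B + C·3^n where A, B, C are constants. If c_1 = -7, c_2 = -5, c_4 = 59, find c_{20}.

Write the equations: A + B + 3C = -7; 2A + B + 9C = -5; 4A + B + 81C = 59.
Subtracting the first from the second: A + 6C = 2.
Subtracting the second from the third: 2A + 72C = 64.
Solving: C = 1, A = -4, then B = -6.
So c_n = -4·n + (-6) + 1·3^n; at n=20 this is 3486784315.

3486784315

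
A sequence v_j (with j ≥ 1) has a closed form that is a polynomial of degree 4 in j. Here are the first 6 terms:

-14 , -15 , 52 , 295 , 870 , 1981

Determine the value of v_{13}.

51982

1st diffs: -1, 67, 243, 575, 1111.
2nd diffs: 68, 176, 332, 536.
3rd diffs: 108, 156, 204.
4th diffs: 48, 48 (constant).
So v_j = 2j^4 - 2j^3 - 4j^2 - 5j - 5.
Evaluating at j = 13 gives v_{13} = 51982.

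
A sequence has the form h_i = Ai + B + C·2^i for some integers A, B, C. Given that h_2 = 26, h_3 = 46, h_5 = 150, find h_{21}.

The three given values yield: 2A + B + 4C = 26; 3A + B + 8C = 46; 5A + B + 32C = 150.
Subtracting the first from the second: A + 4C = 20.
Subtracting the second from the third: 2A + 24C = 104.
Solving: C = 4, A = 4, then B = 2.
Hence h_{21} = 4·21 + 2 + 4·2097152 = 8388694.

8388694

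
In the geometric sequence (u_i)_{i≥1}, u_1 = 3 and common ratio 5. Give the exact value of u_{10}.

5859375

u_i = 3·5^(i-1).
u_{10} = 3·5^9 = 5859375.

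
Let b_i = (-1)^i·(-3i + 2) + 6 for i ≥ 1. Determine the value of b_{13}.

43

(-1)^13 = -1; -3i + 2 at i=13 is -37; so b_{13} = 43.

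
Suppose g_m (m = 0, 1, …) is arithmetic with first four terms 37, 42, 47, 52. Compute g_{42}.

247

Common difference d = 5.
g_m = 37 + (m - 0)·5.
g_{42} = 37 + 42·5 = 247.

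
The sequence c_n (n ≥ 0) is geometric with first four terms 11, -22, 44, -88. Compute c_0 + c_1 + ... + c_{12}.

30041

Common ratio r = -2.
c_n = 11·(-2)^(n-0).
S = 11·((-2)^13 - 1)/(-2 - 1) = 11·(-8192 - 1)/(-3) = 30041.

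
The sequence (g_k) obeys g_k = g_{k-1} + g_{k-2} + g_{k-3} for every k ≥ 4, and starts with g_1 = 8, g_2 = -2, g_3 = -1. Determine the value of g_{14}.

Compute successive terms:
g_4 = 5, g_5 = 2, g_6 = 6, …, g_{11} = 135, g_{12} = 249, g_{13} = 458, g_{14} = 842.

842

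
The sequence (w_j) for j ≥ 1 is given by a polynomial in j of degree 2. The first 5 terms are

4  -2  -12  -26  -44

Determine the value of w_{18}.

-642

1st diffs: -6, -10, -14, -18.
2nd diffs: -4, -4, -4 (constant).
Newton forward-difference form: w_j = 4 + (-6)·C(j-1,1) + (-4)·C(j-1,2).
At j = 18: j-1 = 17, so w_{18} = 4 - 102 - 544 = -642.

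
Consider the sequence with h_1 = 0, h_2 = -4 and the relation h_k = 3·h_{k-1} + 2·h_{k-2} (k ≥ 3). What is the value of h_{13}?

-4041180

Iterate the recurrence:
h_3 = -12, h_4 = -44, h_5 = -156, …, h_{10} = -89452, h_{11} = -318588, h_{12} = -1134668, h_{13} = -4041180.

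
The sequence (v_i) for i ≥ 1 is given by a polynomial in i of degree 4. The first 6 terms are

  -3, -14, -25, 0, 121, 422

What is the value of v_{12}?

13736

1st diffs: -11, -11, 25, 121, 301.
2nd diffs: 0, 36, 96, 180.
3rd diffs: 36, 60, 84.
4th diffs: 24, 24 (constant).
Newton forward-difference form: v_i = -3 + (-11)·C(i-1,1) + 36·C(i-1,3) + 24·C(i-1,4).
At i = 12: i-1 = 11, so v_{12} = -3 - 121 + 5940 + 7920 = 13736.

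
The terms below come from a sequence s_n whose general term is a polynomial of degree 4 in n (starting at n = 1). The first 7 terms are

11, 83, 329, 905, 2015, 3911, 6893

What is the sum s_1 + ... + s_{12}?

1st diffs: 72, 246, 576, 1110, 1896, 2982.
2nd diffs: 174, 330, 534, 786, 1086.
3rd diffs: 156, 204, 252, 300.
4th diffs: 48, 48, 48 (constant).
Newton forward-difference form: s_n = 11 + 72·C(n-1,1) + 174·C(n-1,2) + 156·C(n-1,3) + 48·C(n-1,4).
Continuing: …, 11309, 17555, 26075, 37361, …, s_{12} = 51953.
Summing n = 1..12 (12 terms) gives 158400.

158400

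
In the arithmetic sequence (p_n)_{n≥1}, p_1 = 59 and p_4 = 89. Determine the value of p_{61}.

Common difference d = (89 - 59) / (4 - 1) = 10.
p_n = 59 + (n - 1)·10.
p_{61} = 59 + 60·10 = 659.

659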